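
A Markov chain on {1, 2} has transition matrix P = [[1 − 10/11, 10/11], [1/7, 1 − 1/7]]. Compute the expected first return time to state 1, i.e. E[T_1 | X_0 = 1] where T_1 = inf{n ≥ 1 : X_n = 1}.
E[T_1 | X_0 = 1] = 1/π_1 = 81/11

For an irreducible recurrent Markov chain with stationary distribution π, E[T_i | X_0 = i] = 1/π_i (Kac's formula). Here π_1 = (1/7)/(10/11 + 1/7) = (1/7)/(81/77) = 11/81, so E[T_1 | X_0 = 1] = 1/π_1 = (10/11 + 1/7)/(1/7) = (81/77)/(1/7) = 81/11.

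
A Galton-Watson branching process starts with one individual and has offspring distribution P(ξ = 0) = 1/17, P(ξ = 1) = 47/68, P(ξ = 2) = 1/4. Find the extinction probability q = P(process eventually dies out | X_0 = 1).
q = 4/17

The pgf is f(s) = 1/17 + 47/68·s + 1/4·s². The extinction probability q is the smallest fixed point of f in [0, 1]. Setting s = f(s):
  1/4·s² + (47/68 − 1)·s + 1/17 = 0
  1/4·s² − (1/17 + 1/4)·s + 1/17 = 0
which factors as (s − 1)·(1/4·s − 1/17) = 0, giving roots s = 1 and s = (1/17)/(1/4) = 4/17.
Mean offspring μ = 47/68 + 2·1/4 = 81/68 > 1 (supercritical), so q < 1. The extinction probability is the smaller root: q = (1/17)/(1/4) = 4/17.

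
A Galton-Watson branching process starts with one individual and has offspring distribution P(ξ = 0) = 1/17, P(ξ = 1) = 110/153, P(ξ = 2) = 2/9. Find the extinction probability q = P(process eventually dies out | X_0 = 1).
q = 9/34

The pgf is f(s) = 1/17 + 110/153·s + 2/9·s². The extinction probability q is the smallest fixed point of f in [0, 1]. Setting s = f(s):
  2/9·s² + (110/153 − 1)·s + 1/17 = 0
  2/9·s² − (1/17 + 2/9)·s + 1/17 = 0
which factors as (s − 1)·(2/9·s − 1/17) = 0, giving roots s = 1 and s = (1/17)/(2/9) = 9/34.
Mean offspring μ = 110/153 + 2·2/9 = 178/153 > 1 (supercritical), so q < 1. The extinction probability is the smaller root: q = (1/17)/(2/9) = 9/34.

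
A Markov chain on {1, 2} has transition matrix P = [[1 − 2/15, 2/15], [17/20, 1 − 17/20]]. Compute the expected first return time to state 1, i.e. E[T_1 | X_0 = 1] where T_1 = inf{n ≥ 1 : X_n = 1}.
E[T_1 | X_0 = 1] = 1/π_1 = 59/51

For an irreducible recurrent Markov chain with stationary distribution π, E[T_i | X_0 = i] = 1/π_i (Kac's formula). Here π_1 = (17/20)/(2/15 + 17/20) = (17/20)/(59/60) = 51/59, so E[T_1 | X_0 = 1] = 1/π_1 = (2/15 + 17/20)/(17/20) = (59/60)/(17/20) = 59/51.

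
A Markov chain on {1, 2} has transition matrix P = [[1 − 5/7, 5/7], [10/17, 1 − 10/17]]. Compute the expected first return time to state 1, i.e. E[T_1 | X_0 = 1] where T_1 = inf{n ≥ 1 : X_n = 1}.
E[T_1 | X_0 = 1] = 1/π_1 = 31/14

For an irreducible recurrent Markov chain with stationary distribution π, E[T_i | X_0 = i] = 1/π_i (Kac's formula). Here π_1 = (10/17)/(5/7 + 10/17) = (10/17)/(155/119) = 14/31, so E[T_1 | X_0 = 1] = 1/π_1 = (5/7 + 10/17)/(10/17) = (155/119)/(10/17) = 31/14.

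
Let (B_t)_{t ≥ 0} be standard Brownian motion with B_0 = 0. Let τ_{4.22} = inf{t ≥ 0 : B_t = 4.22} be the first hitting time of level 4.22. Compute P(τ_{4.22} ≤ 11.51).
P(τ_{4.22} ≤ 11.51) = 2(1 − Φ(4.22/√11.51)) = 2(1 − Φ(1.2439)) ≈ 0.2135

By the reflection principle for standard BM, P(τ_b ≤ t) = 2 · P(B_t ≥ b). Since B_t ~ N(0, t), P(B_t ≥ 4.22) = 1 − Φ(4.22/√t) = 1 − Φ(4.22/√11.51) = 1 − Φ(1.2439) ≈ 0.10677. Doubling: P(τ_{4.22} ≤ 11.51) ≈ 2 · 0.10677 = 0.21354 ≈ 0.2135.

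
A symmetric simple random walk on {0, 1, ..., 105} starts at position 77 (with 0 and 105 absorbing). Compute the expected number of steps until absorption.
E[τ | X_0 = 77] = 2156

Let v_k = E[τ | X_0 = k]. Boundary: v_0 = v_105 = 0. Recurrence: v_k = 1 + (v_{k-1} + v_{k+1})/2 for 1 ≤ k ≤ 104. The particular solution to v_k − (v_{k-1} + v_{k+1})/2 = 1 is v_k = −k^2. Adding homogeneous solution A + B k and matching boundaries gives v_k = k (105 − k). Substituting k = 77: v_77 = 77 · 28 = 2156.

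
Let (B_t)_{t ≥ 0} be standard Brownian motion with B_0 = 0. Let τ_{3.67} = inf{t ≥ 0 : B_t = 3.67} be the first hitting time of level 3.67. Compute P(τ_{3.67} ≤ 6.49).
P(τ_{3.67} ≤ 6.49) = 2(1 − Φ(3.67/√6.49)) = 2(1 − Φ(1.4406)) ≈ 0.1497

By the reflection principle for standard BM, P(τ_b ≤ t) = 2 · P(B_t ≥ b). Since B_t ~ N(0, t), P(B_t ≥ 3.67) = 1 − Φ(3.67/√t) = 1 − Φ(3.67/√6.49) = 1 − Φ(1.4406) ≈ 0.07485. Doubling: P(τ_{3.67} ≤ 6.49) ≈ 2 · 0.07485 = 0.14970 ≈ 0.1497.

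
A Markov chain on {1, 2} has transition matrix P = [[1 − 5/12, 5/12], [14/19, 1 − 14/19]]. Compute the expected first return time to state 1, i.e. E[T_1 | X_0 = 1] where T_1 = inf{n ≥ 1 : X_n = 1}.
E[T_1 | X_0 = 1] = 1/π_1 = 263/168

For an irreducible recurrent Markov chain with stationary distribution π, E[T_i | X_0 = i] = 1/π_i (Kac's formula). Here π_1 = (14/19)/(5/12 + 14/19) = (14/19)/(263/228) = 168/263, so E[T_1 | X_0 = 1] = 1/π_1 = (5/12 + 14/19)/(14/19) = (263/228)/(14/19) = 263/168.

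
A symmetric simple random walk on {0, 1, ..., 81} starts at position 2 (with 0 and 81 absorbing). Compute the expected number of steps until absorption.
E[τ | X_0 = 2] = 158

Let v_k = E[τ | X_0 = k]. Boundary: v_0 = v_81 = 0. Recurrence: v_k = 1 + (v_{k-1} + v_{k+1})/2 for 1 ≤ k ≤ 80. The particular solution to v_k − (v_{k-1} + v_{k+1})/2 = 1 is v_k = −k^2. Adding homogeneous solution A + B k and matching boundaries gives v_k = k (81 − k). Substituting k = 2: v_2 = 2 · 79 = 158.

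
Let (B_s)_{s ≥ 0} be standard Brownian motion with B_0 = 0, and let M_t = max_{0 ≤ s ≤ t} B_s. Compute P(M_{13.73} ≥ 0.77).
P(M_{13.73} ≥ 0.77) = 2·P(B_{13.73} ≥ 0.77) = 2(1 − Φ(0.77/√13.73)) ≈ 0.8354

By the reflection principle for Brownian motion, P(M_t ≥ a) = 2 · P(B_t ≥ a) for a ≥ 0. Since B_t ~ N(0, t), P(B_t ≥ 0.77) = 1 − Φ(0.77/√t) = 1 − Φ(0.77/√13.73) = 1 − Φ(0.2078). So
  P(M_{13.73} ≥ 0.77) = 2(1 − Φ(0.2078)) ≈ 0.8354.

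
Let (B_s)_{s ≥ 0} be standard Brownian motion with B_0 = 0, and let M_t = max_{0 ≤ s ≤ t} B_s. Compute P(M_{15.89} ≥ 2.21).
P(M_{15.89} ≥ 2.21) = 2·P(B_{15.89} ≥ 2.21) = 2(1 − Φ(2.21/√15.89)) ≈ 0.5793

By the reflection principle for Brownian motion, P(M_t ≥ a) = 2 · P(B_t ≥ a) for a ≥ 0. Since B_t ~ N(0, t), P(B_t ≥ 2.21) = 1 − Φ(2.21/√t) = 1 − Φ(2.21/√15.89) = 1 − Φ(0.5544). So
  P(M_{15.89} ≥ 2.21) = 2(1 − Φ(0.5544)) ≈ 0.5793.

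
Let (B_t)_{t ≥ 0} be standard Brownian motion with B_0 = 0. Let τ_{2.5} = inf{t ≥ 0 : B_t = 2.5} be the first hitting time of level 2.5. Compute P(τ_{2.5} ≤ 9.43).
P(τ_{2.5} ≤ 9.43) = 2(1 − Φ(2.5/√9.43)) = 2(1 − Φ(0.8141)) ≈ 0.4156

By the reflection principle for standard BM, P(τ_b ≤ t) = 2 · P(B_t ≥ b). Since B_t ~ N(0, t), P(B_t ≥ 2.5) = 1 − Φ(2.5/√t) = 1 − Φ(2.5/√9.43) = 1 − Φ(0.8141) ≈ 0.20779. Doubling: P(τ_{2.5} ≤ 9.43) ≈ 2 · 0.20779 = 0.41558 ≈ 0.4156.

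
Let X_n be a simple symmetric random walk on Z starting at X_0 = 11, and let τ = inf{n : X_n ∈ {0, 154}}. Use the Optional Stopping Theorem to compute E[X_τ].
E[X_τ] = 11

X_n is a martingale and τ is a bounded-mean stopping time (indeed τ is finite a.s. with bounded expectation since the walk is in a bounded region). By the OST, E[X_τ] = E[X_0] = 11. Equivalently: E[X_τ] = 154 · P(hit 154 first) + 0 · P(hit 0 first) = 154 · (11/154) = 11.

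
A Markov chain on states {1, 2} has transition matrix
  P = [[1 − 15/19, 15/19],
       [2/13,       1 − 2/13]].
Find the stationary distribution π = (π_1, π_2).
π_1 = 38/233, π_2 = 195/233

Solve πP = π with π_1 + π_2 = 1. From πP = π: π_1 · (1 − 15/19) + π_2 · 2/13 = π_1 ⇒ π_2 · 2/13 = π_1 · 15/19 ⇒ π_2/π_1 = (15/19)/(2/13) = 195/38. Together with π_1 + π_2 = 1:
  π_1 = (2/13)/(15/19 + 2/13) = (2/13)/(233/247) = 38/233,
  π_2 = (15/19)/(15/19 + 2/13) = (15/19)/(233/247) = 195/233.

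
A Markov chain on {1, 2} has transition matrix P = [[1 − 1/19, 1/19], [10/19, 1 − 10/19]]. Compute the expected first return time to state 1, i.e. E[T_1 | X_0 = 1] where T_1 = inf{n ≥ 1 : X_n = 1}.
E[T_1 | X_0 = 1] = 1/π_1 = 11/10

For an irreducible recurrent Markov chain with stationary distribution π, E[T_i | X_0 = i] = 1/π_i (Kac's formula). Here π_1 = (10/19)/(1/19 + 10/19) = (10/19)/(11/19) = 10/11, so E[T_1 | X_0 = 1] = 1/π_1 = (1/19 + 10/19)/(10/19) = (11/19)/(10/19) = 11/10.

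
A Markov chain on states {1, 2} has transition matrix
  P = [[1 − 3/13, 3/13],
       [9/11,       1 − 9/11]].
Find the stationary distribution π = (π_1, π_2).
π_1 = 39/50, π_2 = 11/50

Solve πP = π with π_1 + π_2 = 1. From πP = π: π_1 · (1 − 3/13) + π_2 · 9/11 = π_1 ⇒ π_2 · 9/11 = π_1 · 3/13 ⇒ π_2/π_1 = (3/13)/(9/11) = 11/39. Together with π_1 + π_2 = 1:
  π_1 = (9/11)/(3/13 + 9/11) = (9/11)/(150/143) = 39/50,
  π_2 = (3/13)/(3/13 + 9/11) = (3/13)/(150/143) = 11/50.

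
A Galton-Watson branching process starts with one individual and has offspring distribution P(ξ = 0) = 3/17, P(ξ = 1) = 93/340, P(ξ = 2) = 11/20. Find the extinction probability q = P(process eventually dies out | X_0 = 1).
q = 60/187

The pgf is f(s) = 3/17 + 93/340·s + 11/20·s². The extinction probability q is the smallest fixed point of f in [0, 1]. Setting s = f(s):
  11/20·s² + (93/340 − 1)·s + 3/17 = 0
  11/20·s² − (3/17 + 11/20)·s + 3/17 = 0
which factors as (s − 1)·(11/20·s − 3/17) = 0, giving roots s = 1 and s = (3/17)/(11/20) = 60/187.
Mean offspring μ = 93/340 + 2·11/20 = 467/340 > 1 (supercritical), so q < 1. The extinction probability is the smaller root: q = (3/17)/(11/20) = 60/187.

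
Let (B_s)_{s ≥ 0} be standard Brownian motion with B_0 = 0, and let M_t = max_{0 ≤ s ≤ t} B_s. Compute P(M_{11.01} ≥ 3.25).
P(M_{11.01} ≥ 3.25) = 2·P(B_{11.01} ≥ 3.25) = 2(1 − Φ(3.25/√11.01)) ≈ 0.3273

By the reflection principle for Brownian motion, P(M_t ≥ a) = 2 · P(B_t ≥ a) for a ≥ 0. Since B_t ~ N(0, t), P(B_t ≥ 3.25) = 1 − Φ(3.25/√t) = 1 − Φ(3.25/√11.01) = 1 − Φ(0.9795). So
  P(M_{11.01} ≥ 3.25) = 2(1 − Φ(0.9795)) ≈ 0.3273.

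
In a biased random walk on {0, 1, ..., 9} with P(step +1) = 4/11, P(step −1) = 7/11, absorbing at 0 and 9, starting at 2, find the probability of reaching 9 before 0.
P(hit 9 before 0) = (1 − (7/4)^2) / (1 − (7/4)^9) = 180224/13363821

Let u_k denote P(reach 9 before 0 | start at k). Boundary: u_0 = 0, u_9 = 1. Recurrence: u_k = 4/11·u_{k+1} + 7/11·u_{k-1} for 1 ≤ k ≤ 8. Try u_k = A + B·r^k with r = q/p = (7/11)/(4/11) = 7/4. Substitution satisfies the recurrence; boundary conditions give:
  u_k = (1 − r^k) / (1 − r^N) = (1 − (7/4)^2) / (1 − (7/4)^9) = 180224/13363821.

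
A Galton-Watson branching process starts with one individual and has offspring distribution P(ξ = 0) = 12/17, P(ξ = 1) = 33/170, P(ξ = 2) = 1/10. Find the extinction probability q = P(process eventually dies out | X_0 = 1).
q = 1

Mean offspring μ = 0·12/17 + 1·33/170 + 2·1/10 = 67/170 ≤ 1. For μ ≤ 1 with offspring not concentrated at 1, the Galton-Watson process goes extinct almost surely, so q = 1.
(Algebraic check: The pgf is f(s) = 12/17 + 33/170·s + 1/10·s². The extinction probability q is the smallest fixed point of f in [0, 1]. Setting s = f(s):
  1/10·s² + (33/170 − 1)·s + 12/17 = 0
  1/10·s² − (12/17 + 1/10)·s + 12/17 = 0
which factors as (s − 1)·(1/10·s − 12/17) = 0, giving roots s = 1 and s = (12/17)/(1/10) = 120/17. Since 120/17 ≥ 1, the smallest root in [0, 1] is s = 1.)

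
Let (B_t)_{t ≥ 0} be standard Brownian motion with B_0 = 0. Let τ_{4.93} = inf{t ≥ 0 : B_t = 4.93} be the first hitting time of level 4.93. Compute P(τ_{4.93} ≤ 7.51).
P(τ_{4.93} ≤ 7.51) = 2(1 − Φ(4.93/√7.51)) = 2(1 − Φ(1.7990)) ≈ 0.0720

By the reflection principle for standard BM, P(τ_b ≤ t) = 2 · P(B_t ≥ b). Since B_t ~ N(0, t), P(B_t ≥ 4.93) = 1 − Φ(4.93/√t) = 1 − Φ(4.93/√7.51) = 1 − Φ(1.7990) ≈ 0.03601. Doubling: P(τ_{4.93} ≤ 7.51) ≈ 2 · 0.03601 = 0.07202 ≈ 0.0720.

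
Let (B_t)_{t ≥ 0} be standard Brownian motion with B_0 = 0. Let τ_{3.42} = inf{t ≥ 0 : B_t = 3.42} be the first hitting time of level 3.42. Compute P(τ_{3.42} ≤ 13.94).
P(τ_{3.42} ≤ 13.94) = 2(1 − Φ(3.42/√13.94)) = 2(1 − Φ(0.9160)) ≈ 0.3597

By the reflection principle for standard BM, P(τ_b ≤ t) = 2 · P(B_t ≥ b). Since B_t ~ N(0, t), P(B_t ≥ 3.42) = 1 − Φ(3.42/√t) = 1 − Φ(3.42/√13.94) = 1 − Φ(0.9160) ≈ 0.17983. Doubling: P(τ_{3.42} ≤ 13.94) ≈ 2 · 0.17983 = 0.35966 ≈ 0.3597.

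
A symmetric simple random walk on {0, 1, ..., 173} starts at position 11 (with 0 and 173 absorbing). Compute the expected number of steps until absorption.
E[τ | X_0 = 11] = 1782

Let v_k = E[τ | X_0 = k]. Boundary: v_0 = v_173 = 0. Recurrence: v_k = 1 + (v_{k-1} + v_{k+1})/2 for 1 ≤ k ≤ 172. The particular solution to v_k − (v_{k-1} + v_{k+1})/2 = 1 is v_k = −k^2. Adding homogeneous solution A + B k and matching boundaries gives v_k = k (173 − k). Substituting k = 11: v_11 = 11 · 162 = 1782.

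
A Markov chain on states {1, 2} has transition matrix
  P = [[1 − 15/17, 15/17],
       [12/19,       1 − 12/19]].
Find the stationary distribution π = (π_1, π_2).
π_1 = 68/163, π_2 = 95/163

Solve πP = π with π_1 + π_2 = 1. From πP = π: π_1 · (1 − 15/17) + π_2 · 12/19 = π_1 ⇒ π_2 · 12/19 = π_1 · 15/17 ⇒ π_2/π_1 = (15/17)/(12/19) = 95/68. Together with π_1 + π_2 = 1:
  π_1 = (12/19)/(15/17 + 12/19) = (12/19)/(489/323) = 68/163,
  π_2 = (15/17)/(15/17 + 12/19) = (15/17)/(489/323) = 95/163.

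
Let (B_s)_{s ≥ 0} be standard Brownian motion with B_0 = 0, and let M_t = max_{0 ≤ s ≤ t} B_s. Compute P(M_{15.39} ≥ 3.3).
P(M_{15.39} ≥ 3.3) = 2·P(B_{15.39} ≥ 3.3) = 2(1 − Φ(3.3/√15.39)) ≈ 0.4002

By the reflection principle for Brownian motion, P(M_t ≥ a) = 2 · P(B_t ≥ a) for a ≥ 0. Since B_t ~ N(0, t), P(B_t ≥ 3.3) = 1 − Φ(3.3/√t) = 1 − Φ(3.3/√15.39) = 1 − Φ(0.8412). So
  P(M_{15.39} ≥ 3.3) = 2(1 − Φ(0.8412)) ≈ 0.4002.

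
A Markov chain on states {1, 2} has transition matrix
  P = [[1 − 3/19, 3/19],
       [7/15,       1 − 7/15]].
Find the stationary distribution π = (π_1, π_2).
π_1 = 133/178, π_2 = 45/178

Solve πP = π with π_1 + π_2 = 1. From πP = π: π_1 · (1 − 3/19) + π_2 · 7/15 = π_1 ⇒ π_2 · 7/15 = π_1 · 3/19 ⇒ π_2/π_1 = (3/19)/(7/15) = 45/133. Together with π_1 + π_2 = 1:
  π_1 = (7/15)/(3/19 + 7/15) = (7/15)/(178/285) = 133/178,
  π_2 = (3/19)/(3/19 + 7/15) = (3/19)/(178/285) = 45/178.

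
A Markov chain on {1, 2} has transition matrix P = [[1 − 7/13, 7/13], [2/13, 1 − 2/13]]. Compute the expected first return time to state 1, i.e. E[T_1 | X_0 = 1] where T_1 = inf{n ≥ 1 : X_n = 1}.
E[T_1 | X_0 = 1] = 1/π_1 = 9/2

For an irreducible recurrent Markov chain with stationary distribution π, E[T_i | X_0 = i] = 1/π_i (Kac's formula). Here π_1 = (2/13)/(7/13 + 2/13) = (2/13)/(9/13) = 2/9, so E[T_1 | X_0 = 1] = 1/π_1 = (7/13 + 2/13)/(2/13) = (9/13)/(2/13) = 9/2.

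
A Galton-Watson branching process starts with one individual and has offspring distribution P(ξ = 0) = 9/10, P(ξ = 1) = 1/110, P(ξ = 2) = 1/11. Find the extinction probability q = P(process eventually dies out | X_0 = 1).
q = 1

Mean offspring μ = 0·9/10 + 1·1/110 + 2·1/11 = 21/110 ≤ 1. For μ ≤ 1 with offspring not concentrated at 1, the Galton-Watson process goes extinct almost surely, so q = 1.
(Algebraic check: The pgf is f(s) = 9/10 + 1/110·s + 1/11·s². The extinction probability q is the smallest fixed point of f in [0, 1]. Setting s = f(s):
  1/11·s² + (1/110 − 1)·s + 9/10 = 0
  1/11·s² − (9/10 + 1/11)·s + 9/10 = 0
which factors as (s − 1)·(1/11·s − 9/10) = 0, giving roots s = 1 and s = (9/10)/(1/11) = 99/10. Since 99/10 ≥ 1, the smallest root in [0, 1] is s = 1.)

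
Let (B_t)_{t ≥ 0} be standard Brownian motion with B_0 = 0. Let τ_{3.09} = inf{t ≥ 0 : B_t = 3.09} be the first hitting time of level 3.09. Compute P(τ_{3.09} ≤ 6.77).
P(τ_{3.09} ≤ 6.77) = 2(1 − Φ(3.09/√6.77)) = 2(1 − Φ(1.1876)) ≈ 0.2350

By the reflection principle for standard BM, P(τ_b ≤ t) = 2 · P(B_t ≥ b). Since B_t ~ N(0, t), P(B_t ≥ 3.09) = 1 − Φ(3.09/√t) = 1 − Φ(3.09/√6.77) = 1 − Φ(1.1876) ≈ 0.11750. Doubling: P(τ_{3.09} ≤ 6.77) ≈ 2 · 0.11750 = 0.23500 ≈ 0.2350.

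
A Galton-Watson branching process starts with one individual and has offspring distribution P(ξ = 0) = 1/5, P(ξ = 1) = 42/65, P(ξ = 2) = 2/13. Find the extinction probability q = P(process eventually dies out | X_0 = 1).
q = 1

Mean offspring μ = 0·1/5 + 1·42/65 + 2·2/13 = 62/65 ≤ 1. For μ ≤ 1 with offspring not concentrated at 1, the Galton-Watson process goes extinct almost surely, so q = 1.
(Algebraic check: The pgf is f(s) = 1/5 + 42/65·s + 2/13·s². The extinction probability q is the smallest fixed point of f in [0, 1]. Setting s = f(s):
  2/13·s² + (42/65 − 1)·s + 1/5 = 0
  2/13·s² − (1/5 + 2/13)·s + 1/5 = 0
which factors as (s − 1)·(2/13·s − 1/5) = 0, giving roots s = 1 and s = (1/5)/(2/13) = 13/10. Since 13/10 ≥ 1, the smallest root in [0, 1] is s = 1.)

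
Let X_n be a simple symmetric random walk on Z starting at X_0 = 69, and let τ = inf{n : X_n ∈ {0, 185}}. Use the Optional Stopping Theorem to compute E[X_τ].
E[X_τ] = 69

X_n is a martingale and τ is a bounded-mean stopping time (indeed τ is finite a.s. with bounded expectation since the walk is in a bounded region). By the OST, E[X_τ] = E[X_0] = 69. Equivalently: E[X_τ] = 185 · P(hit 185 first) + 0 · P(hit 0 first) = 185 · (69/185) = 69.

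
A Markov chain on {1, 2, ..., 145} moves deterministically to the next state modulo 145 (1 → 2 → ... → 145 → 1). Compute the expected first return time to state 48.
E[T_48 | X_0 = 48] = 145

The chain cycles deterministically, so starting at state 48 it returns in exactly 145 steps. Equivalently, the stationary distribution is uniform π_j = 1/145 for every state j, so by Kac's formula E[T_48] = 1/π_48 = 145.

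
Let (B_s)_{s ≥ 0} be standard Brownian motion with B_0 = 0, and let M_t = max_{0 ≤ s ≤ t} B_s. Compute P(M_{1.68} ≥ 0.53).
P(M_{1.68} ≥ 0.53) = 2·P(B_{1.68} ≥ 0.53) = 2(1 − Φ(0.53/√1.68)) ≈ 0.6826

By the reflection principle for Brownian motion, P(M_t ≥ a) = 2 · P(B_t ≥ a) for a ≥ 0. Since B_t ~ N(0, t), P(B_t ≥ 0.53) = 1 − Φ(0.53/√t) = 1 − Φ(0.53/√1.68) = 1 − Φ(0.4089). So
  P(M_{1.68} ≥ 0.53) = 2(1 − Φ(0.4089)) ≈ 0.6826.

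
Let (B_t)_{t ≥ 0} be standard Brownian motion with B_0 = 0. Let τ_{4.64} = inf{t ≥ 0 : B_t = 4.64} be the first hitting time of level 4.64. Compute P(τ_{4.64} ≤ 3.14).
P(τ_{4.64} ≤ 3.14) = 2(1 − Φ(4.64/√3.14)) = 2(1 − Φ(2.6185)) ≈ 0.0088

By the reflection principle for standard BM, P(τ_b ≤ t) = 2 · P(B_t ≥ b). Since B_t ~ N(0, t), P(B_t ≥ 4.64) = 1 − Φ(4.64/√t) = 1 − Φ(4.64/√3.14) = 1 − Φ(2.6185) ≈ 0.00442. Doubling: P(τ_{4.64} ≤ 3.14) ≈ 2 · 0.00442 = 0.00884 ≈ 0.0088.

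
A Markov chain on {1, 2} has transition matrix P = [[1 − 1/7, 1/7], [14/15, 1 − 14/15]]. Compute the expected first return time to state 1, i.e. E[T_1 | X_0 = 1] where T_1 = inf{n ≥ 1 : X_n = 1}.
E[T_1 | X_0 = 1] = 1/π_1 = 113/98

For an irreducible recurrent Markov chain with stationary distribution π, E[T_i | X_0 = i] = 1/π_i (Kac's formula). Here π_1 = (14/15)/(1/7 + 14/15) = (14/15)/(113/105) = 98/113, so E[T_1 | X_0 = 1] = 1/π_1 = (1/7 + 14/15)/(14/15) = (113/105)/(14/15) = 113/98.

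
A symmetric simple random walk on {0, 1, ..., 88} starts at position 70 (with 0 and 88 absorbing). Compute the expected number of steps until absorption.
E[τ | X_0 = 70] = 1260

Let v_k = E[τ | X_0 = k]. Boundary: v_0 = v_88 = 0. Recurrence: v_k = 1 + (v_{k-1} + v_{k+1})/2 for 1 ≤ k ≤ 87. The particular solution to v_k − (v_{k-1} + v_{k+1})/2 = 1 is v_k = −k^2. Adding homogeneous solution A + B k and matching boundaries gives v_k = k (88 − k). Substituting k = 70: v_70 = 70 · 18 = 1260.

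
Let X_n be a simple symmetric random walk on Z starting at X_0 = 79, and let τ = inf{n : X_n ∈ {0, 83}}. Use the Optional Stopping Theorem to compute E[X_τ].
E[X_τ] = 79

X_n is a martingale and τ is a bounded-mean stopping time (indeed τ is finite a.s. with bounded expectation since the walk is in a bounded region). By the OST, E[X_τ] = E[X_0] = 79. Equivalently: E[X_τ] = 83 · P(hit 83 first) + 0 · P(hit 0 first) = 83 · (79/83) = 79.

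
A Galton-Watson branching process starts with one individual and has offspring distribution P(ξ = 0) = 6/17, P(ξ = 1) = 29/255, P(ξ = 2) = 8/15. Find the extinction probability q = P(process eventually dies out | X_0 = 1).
q = 45/68

The pgf is f(s) = 6/17 + 29/255·s + 8/15·s². The extinction probability q is the smallest fixed point of f in [0, 1]. Setting s = f(s):
  8/15·s² + (29/255 − 1)·s + 6/17 = 0
  8/15·s² − (6/17 + 8/15)·s + 6/17 = 0
which factors as (s − 1)·(8/15·s − 6/17) = 0, giving roots s = 1 and s = (6/17)/(8/15) = 45/68.
Mean offspring μ = 29/255 + 2·8/15 = 301/255 > 1 (supercritical), so q < 1. The extinction probability is the smaller root: q = (6/17)/(8/15) = 45/68.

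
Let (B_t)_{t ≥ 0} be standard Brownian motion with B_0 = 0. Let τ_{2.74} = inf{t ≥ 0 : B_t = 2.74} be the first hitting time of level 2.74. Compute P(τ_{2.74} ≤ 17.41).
P(τ_{2.74} ≤ 17.41) = 2(1 − Φ(2.74/√17.41)) = 2(1 − Φ(0.6567)) ≈ 0.5114

By the reflection principle for standard BM, P(τ_b ≤ t) = 2 · P(B_t ≥ b). Since B_t ~ N(0, t), P(B_t ≥ 2.74) = 1 − Φ(2.74/√t) = 1 − Φ(2.74/√17.41) = 1 − Φ(0.6567) ≈ 0.25569. Doubling: P(τ_{2.74} ≤ 17.41) ≈ 2 · 0.25569 = 0.51138 ≈ 0.5114.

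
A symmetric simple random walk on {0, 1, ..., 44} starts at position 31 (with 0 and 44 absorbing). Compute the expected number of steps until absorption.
E[τ | X_0 = 31] = 403

Let v_k = E[τ | X_0 = k]. Boundary: v_0 = v_44 = 0. Recurrence: v_k = 1 + (v_{k-1} + v_{k+1})/2 for 1 ≤ k ≤ 43. The particular solution to v_k − (v_{k-1} + v_{k+1})/2 = 1 is v_k = −k^2. Adding homogeneous solution A + B k and matching boundaries gives v_k = k (44 − k). Substituting k = 31: v_31 = 31 · 13 = 403.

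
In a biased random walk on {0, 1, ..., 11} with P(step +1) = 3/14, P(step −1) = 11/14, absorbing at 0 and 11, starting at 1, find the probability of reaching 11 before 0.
P(hit 11 before 0) = (1 − (11/3)^1) / (1 − (11/3)^11) = 59049/35663936683

Let u_k denote P(reach 11 before 0 | start at k). Boundary: u_0 = 0, u_11 = 1. Recurrence: u_k = 3/14·u_{k+1} + 11/14·u_{k-1} for 1 ≤ k ≤ 10. Try u_k = A + B·r^k with r = q/p = (11/14)/(3/14) = 11/3. Substitution satisfies the recurrence; boundary conditions give:
  u_k = (1 − r^k) / (1 − r^N) = (1 − (11/3)^1) / (1 − (11/3)^11) = 59049/35663936683.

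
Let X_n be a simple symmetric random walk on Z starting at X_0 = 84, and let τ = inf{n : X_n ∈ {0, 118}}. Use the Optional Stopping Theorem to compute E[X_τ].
E[X_τ] = 84

X_n is a martingale and τ is a bounded-mean stopping time (indeed τ is finite a.s. with bounded expectation since the walk is in a bounded region). By the OST, E[X_τ] = E[X_0] = 84. Equivalently: E[X_τ] = 118 · P(hit 118 first) + 0 · P(hit 0 first) = 118 · (84/118) = 84.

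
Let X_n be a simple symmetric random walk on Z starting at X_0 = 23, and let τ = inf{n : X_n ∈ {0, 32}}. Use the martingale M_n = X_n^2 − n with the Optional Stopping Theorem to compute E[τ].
E[τ] = 207

M_n = X_n^2 − n is a martingale (since E[X_{n+1}^2 | F_n] = X_n^2 + 1). By OST (τ has finite mean in a bounded region), E[M_τ] = E[M_0] = X_0^2 − 0 = 23^2 = 529. Also E[M_τ] = E[X_τ^2] − E[τ]. The walk exits at 0 or 32, with P(hit 32 first) = 23/32, so E[X_τ^2] = 32^2 · 23/32 + 0 = 736. Thus E[τ] = E[X_τ^2] − E[M_τ] = 736 − 529 = 207 = 23(32 − 23) = 207.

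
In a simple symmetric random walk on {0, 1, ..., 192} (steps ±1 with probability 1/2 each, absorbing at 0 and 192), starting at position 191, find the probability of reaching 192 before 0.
P(hit 192 before 0) = 191/192

Let u_k = P(hit 192 before 0 | start at k). Then u_0 = 0, u_192 = 1, and u_k = u_{k-1}/2 + u_{k+1}/2 for 1 ≤ k ≤ 191. This harmonic recurrence is solved by u_k = k/192, giving u_191 = 191/192.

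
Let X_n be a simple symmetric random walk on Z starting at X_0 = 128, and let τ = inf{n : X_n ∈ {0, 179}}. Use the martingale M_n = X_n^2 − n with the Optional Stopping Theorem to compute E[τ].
E[τ] = 6528

M_n = X_n^2 − n is a martingale (since E[X_{n+1}^2 | F_n] = X_n^2 + 1). By OST (τ has finite mean in a bounded region), E[M_τ] = E[M_0] = X_0^2 − 0 = 128^2 = 16384. Also E[M_τ] = E[X_τ^2] − E[τ]. The walk exits at 0 or 179, with P(hit 179 first) = 128/179, so E[X_τ^2] = 179^2 · 128/179 + 0 = 22912. Thus E[τ] = E[X_τ^2] − E[M_τ] = 22912 − 16384 = 6528 = 128(179 − 128) = 6528.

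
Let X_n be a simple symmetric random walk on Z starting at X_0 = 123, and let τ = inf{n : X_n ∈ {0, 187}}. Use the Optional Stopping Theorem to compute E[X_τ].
E[X_τ] = 123

X_n is a martingale and τ is a bounded-mean stopping time (indeed τ is finite a.s. with bounded expectation since the walk is in a bounded region). By the OST, E[X_τ] = E[X_0] = 123. Equivalently: E[X_τ] = 187 · P(hit 187 first) + 0 · P(hit 0 first) = 187 · (123/187) = 123.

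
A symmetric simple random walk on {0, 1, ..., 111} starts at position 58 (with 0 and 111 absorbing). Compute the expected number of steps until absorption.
E[τ | X_0 = 58] = 3074

Let v_k = E[τ | X_0 = k]. Boundary: v_0 = v_111 = 0. Recurrence: v_k = 1 + (v_{k-1} + v_{k+1})/2 for 1 ≤ k ≤ 110. The particular solution to v_k − (v_{k-1} + v_{k+1})/2 = 1 is v_k = −k^2. Adding homogeneous solution A + B k and matching boundaries gives v_k = k (111 − k). Substituting k = 58: v_58 = 58 · 53 = 3074.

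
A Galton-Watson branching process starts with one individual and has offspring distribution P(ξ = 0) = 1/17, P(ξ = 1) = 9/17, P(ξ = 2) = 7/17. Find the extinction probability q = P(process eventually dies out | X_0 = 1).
q = 1/7

The pgf is f(s) = 1/17 + 9/17·s + 7/17·s². The extinction probability q is the smallest fixed point of f in [0, 1]. Setting s = f(s):
  7/17·s² + (9/17 − 1)·s + 1/17 = 0
  7/17·s² − (1/17 + 7/17)·s + 1/17 = 0
which factors as (s − 1)·(7/17·s − 1/17) = 0, giving roots s = 1 and s = (1/17)/(7/17) = 1/7.
Mean offspring μ = 9/17 + 2·7/17 = 23/17 > 1 (supercritical), so q < 1. The extinction probability is the smaller root: q = (1/17)/(7/17) = 1/7.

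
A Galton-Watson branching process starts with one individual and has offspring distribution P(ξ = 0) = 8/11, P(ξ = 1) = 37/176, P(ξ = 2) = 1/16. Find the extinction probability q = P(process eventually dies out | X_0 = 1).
q = 1

Mean offspring μ = 0·8/11 + 1·37/176 + 2·1/16 = 59/176 ≤ 1. For μ ≤ 1 with offspring not concentrated at 1, the Galton-Watson process goes extinct almost surely, so q = 1.
(Algebraic check: The pgf is f(s) = 8/11 + 37/176·s + 1/16·s². The extinction probability q is the smallest fixed point of f in [0, 1]. Setting s = f(s):
  1/16·s² + (37/176 − 1)·s + 8/11 = 0
  1/16·s² − (8/11 + 1/16)·s + 8/11 = 0
which factors as (s − 1)·(1/16·s − 8/11) = 0, giving roots s = 1 and s = (8/11)/(1/16) = 128/11. Since 128/11 ≥ 1, the smallest root in [0, 1] is s = 1.)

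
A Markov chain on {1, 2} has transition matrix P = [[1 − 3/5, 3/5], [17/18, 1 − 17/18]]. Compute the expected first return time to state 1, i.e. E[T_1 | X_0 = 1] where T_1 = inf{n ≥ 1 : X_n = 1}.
E[T_1 | X_0 = 1] = 1/π_1 = 139/85

For an irreducible recurrent Markov chain with stationary distribution π, E[T_i | X_0 = i] = 1/π_i (Kac's formula). Here π_1 = (17/18)/(3/5 + 17/18) = (17/18)/(139/90) = 85/139, so E[T_1 | X_0 = 1] = 1/π_1 = (3/5 + 17/18)/(17/18) = (139/90)/(17/18) = 139/85.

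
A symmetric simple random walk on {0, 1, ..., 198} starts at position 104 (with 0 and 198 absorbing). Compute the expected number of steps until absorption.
E[τ | X_0 = 104] = 9776

Let v_k = E[τ | X_0 = k]. Boundary: v_0 = v_198 = 0. Recurrence: v_k = 1 + (v_{k-1} + v_{k+1})/2 for 1 ≤ k ≤ 197. The particular solution to v_k − (v_{k-1} + v_{k+1})/2 = 1 is v_k = −k^2. Adding homogeneous solution A + B k and matching boundaries gives v_k = k (198 − k). Substituting k = 104: v_104 = 104 · 94 = 9776.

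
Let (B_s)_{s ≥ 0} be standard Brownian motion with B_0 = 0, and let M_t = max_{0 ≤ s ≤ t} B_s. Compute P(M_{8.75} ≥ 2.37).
P(M_{8.75} ≥ 2.37) = 2·P(B_{8.75} ≥ 2.37) = 2(1 − Φ(2.37/√8.75)) ≈ 0.4230

By the reflection principle for Brownian motion, P(M_t ≥ a) = 2 · P(B_t ≥ a) for a ≥ 0. Since B_t ~ N(0, t), P(B_t ≥ 2.37) = 1 − Φ(2.37/√t) = 1 − Φ(2.37/√8.75) = 1 − Φ(0.8012). So
  P(M_{8.75} ≥ 2.37) = 2(1 − Φ(0.8012)) ≈ 0.4230.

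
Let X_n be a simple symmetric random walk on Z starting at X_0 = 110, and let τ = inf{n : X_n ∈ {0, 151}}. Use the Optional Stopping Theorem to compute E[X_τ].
E[X_τ] = 110

X_n is a martingale and τ is a bounded-mean stopping time (indeed τ is finite a.s. with bounded expectation since the walk is in a bounded region). By the OST, E[X_τ] = E[X_0] = 110. Equivalently: E[X_τ] = 151 · P(hit 151 first) + 0 · P(hit 0 first) = 151 · (110/151) = 110.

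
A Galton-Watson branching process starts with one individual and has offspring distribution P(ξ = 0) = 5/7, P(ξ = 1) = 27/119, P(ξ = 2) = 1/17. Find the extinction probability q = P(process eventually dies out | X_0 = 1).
q = 1

Mean offspring μ = 0·5/7 + 1·27/119 + 2·1/17 = 41/119 ≤ 1. For μ ≤ 1 with offspring not concentrated at 1, the Galton-Watson process goes extinct almost surely, so q = 1.
(Algebraic check: The pgf is f(s) = 5/7 + 27/119·s + 1/17·s². The extinction probability q is the smallest fixed point of f in [0, 1]. Setting s = f(s):
  1/17·s² + (27/119 − 1)·s + 5/7 = 0
  1/17·s² − (5/7 + 1/17)·s + 5/7 = 0
which factors as (s − 1)·(1/17·s − 5/7) = 0, giving roots s = 1 and s = (5/7)/(1/17) = 85/7. Since 85/7 ≥ 1, the smallest root in [0, 1] is s = 1.)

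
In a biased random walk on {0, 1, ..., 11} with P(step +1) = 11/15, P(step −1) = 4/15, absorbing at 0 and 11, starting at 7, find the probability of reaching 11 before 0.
P(hit 11 before 0) = (1 − (4/11)^7) / (1 − (4/11)^11) = 40724541781/40758210901

Let u_k denote P(reach 11 before 0 | start at k). Boundary: u_0 = 0, u_11 = 1. Recurrence: u_k = 11/15·u_{k+1} + 4/15·u_{k-1} for 1 ≤ k ≤ 10. Try u_k = A + B·r^k with r = q/p = (4/15)/(11/15) = 4/11. Substitution satisfies the recurrence; boundary conditions give:
  u_k = (1 − r^k) / (1 − r^N) = (1 − (4/11)^7) / (1 − (4/11)^11) = 40724541781/40758210901.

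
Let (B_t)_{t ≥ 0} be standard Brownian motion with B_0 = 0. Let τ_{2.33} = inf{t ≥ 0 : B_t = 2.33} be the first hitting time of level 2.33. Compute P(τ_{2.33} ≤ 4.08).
P(τ_{2.33} ≤ 4.08) = 2(1 − Φ(2.33/√4.08)) = 2(1 − Φ(1.1535)) ≈ 0.2487

By the reflection principle for standard BM, P(τ_b ≤ t) = 2 · P(B_t ≥ b). Since B_t ~ N(0, t), P(B_t ≥ 2.33) = 1 − Φ(2.33/√t) = 1 − Φ(2.33/√4.08) = 1 − Φ(1.1535) ≈ 0.12435. Doubling: P(τ_{2.33} ≤ 4.08) ≈ 2 · 0.12435 = 0.24870 ≈ 0.2487.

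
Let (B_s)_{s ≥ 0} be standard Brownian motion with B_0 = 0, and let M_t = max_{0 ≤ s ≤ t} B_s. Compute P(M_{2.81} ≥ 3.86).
P(M_{2.81} ≥ 3.86) = 2·P(B_{2.81} ≥ 3.86) = 2(1 − Φ(3.86/√2.81)) ≈ 0.0213

By the reflection principle for Brownian motion, P(M_t ≥ a) = 2 · P(B_t ≥ a) for a ≥ 0. Since B_t ~ N(0, t), P(B_t ≥ 3.86) = 1 − Φ(3.86/√t) = 1 − Φ(3.86/√2.81) = 1 − Φ(2.3027). So
  P(M_{2.81} ≥ 3.86) = 2(1 − Φ(2.3027)) ≈ 0.0213.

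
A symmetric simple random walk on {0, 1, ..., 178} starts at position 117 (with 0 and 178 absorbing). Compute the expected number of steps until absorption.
E[τ | X_0 = 117] = 7137

Let v_k = E[τ | X_0 = k]. Boundary: v_0 = v_178 = 0. Recurrence: v_k = 1 + (v_{k-1} + v_{k+1})/2 for 1 ≤ k ≤ 177. The particular solution to v_k − (v_{k-1} + v_{k+1})/2 = 1 is v_k = −k^2. Adding homogeneous solution A + B k and matching boundaries gives v_k = k (178 − k). Substituting k = 117: v_117 = 117 · 61 = 7137.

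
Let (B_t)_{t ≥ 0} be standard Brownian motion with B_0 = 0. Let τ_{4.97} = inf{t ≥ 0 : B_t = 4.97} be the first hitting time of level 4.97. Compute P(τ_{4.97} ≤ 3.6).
P(τ_{4.97} ≤ 3.6) = 2(1 − Φ(4.97/√3.6)) = 2(1 − Φ(2.6194)) ≈ 0.0088

By the reflection principle for standard BM, P(τ_b ≤ t) = 2 · P(B_t ≥ b). Since B_t ~ N(0, t), P(B_t ≥ 4.97) = 1 − Φ(4.97/√t) = 1 − Φ(4.97/√3.6) = 1 − Φ(2.6194) ≈ 0.00440. Doubling: P(τ_{4.97} ≤ 3.6) ≈ 2 · 0.00440 = 0.00880 ≈ 0.0088.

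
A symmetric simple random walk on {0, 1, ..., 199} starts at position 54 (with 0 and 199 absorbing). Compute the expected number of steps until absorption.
E[τ | X_0 = 54] = 7830

Let v_k = E[τ | X_0 = k]. Boundary: v_0 = v_199 = 0. Recurrence: v_k = 1 + (v_{k-1} + v_{k+1})/2 for 1 ≤ k ≤ 198. The particular solution to v_k − (v_{k-1} + v_{k+1})/2 = 1 is v_k = −k^2. Adding homogeneous solution A + B k and matching boundaries gives v_k = k (199 − k). Substituting k = 54: v_54 = 54 · 145 = 7830.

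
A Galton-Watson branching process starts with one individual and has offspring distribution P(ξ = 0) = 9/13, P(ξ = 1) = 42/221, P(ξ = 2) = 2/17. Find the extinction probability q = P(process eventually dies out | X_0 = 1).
q = 1

Mean offspring μ = 0·9/13 + 1·42/221 + 2·2/17 = 94/221 ≤ 1. For μ ≤ 1 with offspring not concentrated at 1, the Galton-Watson process goes extinct almost surely, so q = 1.
(Algebraic check: The pgf is f(s) = 9/13 + 42/221·s + 2/17·s². The extinction probability q is the smallest fixed point of f in [0, 1]. Setting s = f(s):
  2/17·s² + (42/221 − 1)·s + 9/13 = 0
  2/17·s² − (9/13 + 2/17)·s + 9/13 = 0
which factors as (s − 1)·(2/17·s − 9/13) = 0, giving roots s = 1 and s = (9/13)/(2/17) = 153/26. Since 153/26 ≥ 1, the smallest root in [0, 1] is s = 1.)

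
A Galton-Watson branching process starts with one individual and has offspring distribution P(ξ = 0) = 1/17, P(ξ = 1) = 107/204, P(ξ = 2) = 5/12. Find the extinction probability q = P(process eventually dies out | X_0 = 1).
q = 12/85

The pgf is f(s) = 1/17 + 107/204·s + 5/12·s². The extinction probability q is the smallest fixed point of f in [0, 1]. Setting s = f(s):
  5/12·s² + (107/204 − 1)·s + 1/17 = 0
  5/12·s² − (1/17 + 5/12)·s + 1/17 = 0
which factors as (s − 1)·(5/12·s − 1/17) = 0, giving roots s = 1 and s = (1/17)/(5/12) = 12/85.
Mean offspring μ = 107/204 + 2·5/12 = 277/204 > 1 (supercritical), so q < 1. The extinction probability is the smaller root: q = (1/17)/(5/12) = 12/85.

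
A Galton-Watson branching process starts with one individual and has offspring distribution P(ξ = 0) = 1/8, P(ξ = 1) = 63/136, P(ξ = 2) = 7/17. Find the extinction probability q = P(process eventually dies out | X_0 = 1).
q = 17/56

The pgf is f(s) = 1/8 + 63/136·s + 7/17·s². The extinction probability q is the smallest fixed point of f in [0, 1]. Setting s = f(s):
  7/17·s² + (63/136 − 1)·s + 1/8 = 0
  7/17·s² − (1/8 + 7/17)·s + 1/8 = 0
which factors as (s − 1)·(7/17·s − 1/8) = 0, giving roots s = 1 and s = (1/8)/(7/17) = 17/56.
Mean offspring μ = 63/136 + 2·7/17 = 175/136 > 1 (supercritical), so q < 1. The extinction probability is the smaller root: q = (1/8)/(7/17) = 17/56.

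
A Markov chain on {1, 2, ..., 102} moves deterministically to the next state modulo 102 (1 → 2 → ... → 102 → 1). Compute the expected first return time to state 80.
E[T_80 | X_0 = 80] = 102

The chain cycles deterministically, so starting at state 80 it returns in exactly 102 steps. Equivalently, the stationary distribution is uniform π_j = 1/102 for every state j, so by Kac's formula E[T_80] = 1/π_80 = 102.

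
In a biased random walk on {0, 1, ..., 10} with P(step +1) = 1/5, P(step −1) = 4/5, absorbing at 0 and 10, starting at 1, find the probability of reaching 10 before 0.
P(hit 10 before 0) = (1 − (4)^1) / (1 − (4)^10) = 1/349525

Let u_k denote P(reach 10 before 0 | start at k). Boundary: u_0 = 0, u_10 = 1. Recurrence: u_k = 1/5·u_{k+1} + 4/5·u_{k-1} for 1 ≤ k ≤ 9. Try u_k = A + B·r^k with r = q/p = (4/5)/(1/5) = 4. Substitution satisfies the recurrence; boundary conditions give:
  u_k = (1 − r^k) / (1 − r^N) = (1 − (4)^1) / (1 − (4)^10) = 1/349525.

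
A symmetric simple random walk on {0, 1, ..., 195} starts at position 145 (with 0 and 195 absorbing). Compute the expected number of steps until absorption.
E[τ | X_0 = 145] = 7250

Let v_k = E[τ | X_0 = k]. Boundary: v_0 = v_195 = 0. Recurrence: v_k = 1 + (v_{k-1} + v_{k+1})/2 for 1 ≤ k ≤ 194. The particular solution to v_k − (v_{k-1} + v_{k+1})/2 = 1 is v_k = −k^2. Adding homogeneous solution A + B k and matching boundaries gives v_k = k (195 − k). Substituting k = 145: v_145 = 145 · 50 = 7250.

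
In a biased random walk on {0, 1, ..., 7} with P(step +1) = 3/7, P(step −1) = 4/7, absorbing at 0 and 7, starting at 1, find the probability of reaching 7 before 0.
P(hit 7 before 0) = (1 − (4/3)^1) / (1 − (4/3)^7) = 729/14197

Let u_k denote P(reach 7 before 0 | start at k). Boundary: u_0 = 0, u_7 = 1. Recurrence: u_k = 3/7·u_{k+1} + 4/7·u_{k-1} for 1 ≤ k ≤ 6. Try u_k = A + B·r^k with r = q/p = (4/7)/(3/7) = 4/3. Substitution satisfies the recurrence; boundary conditions give:
  u_k = (1 − r^k) / (1 − r^N) = (1 − (4/3)^1) / (1 − (4/3)^7) = 729/14197.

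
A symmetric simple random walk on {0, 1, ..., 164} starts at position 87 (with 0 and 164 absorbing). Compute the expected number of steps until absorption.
E[τ | X_0 = 87] = 6699

Let v_k = E[τ | X_0 = k]. Boundary: v_0 = v_164 = 0. Recurrence: v_k = 1 + (v_{k-1} + v_{k+1})/2 for 1 ≤ k ≤ 163. The particular solution to v_k − (v_{k-1} + v_{k+1})/2 = 1 is v_k = −k^2. Adding homogeneous solution A + B k and matching boundaries gives v_k = k (164 − k). Substituting k = 87: v_87 = 87 · 77 = 6699.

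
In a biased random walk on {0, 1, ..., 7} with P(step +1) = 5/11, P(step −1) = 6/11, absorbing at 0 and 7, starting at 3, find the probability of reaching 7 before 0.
P(hit 7 before 0) = (1 − (6/5)^3) / (1 − (6/5)^7) = 56875/201811

Let u_k denote P(reach 7 before 0 | start at k). Boundary: u_0 = 0, u_7 = 1. Recurrence: u_k = 5/11·u_{k+1} + 6/11·u_{k-1} for 1 ≤ k ≤ 6. Try u_k = A + B·r^k with r = q/p = (6/11)/(5/11) = 6/5. Substitution satisfies the recurrence; boundary conditions give:
  u_k = (1 − r^k) / (1 − r^N) = (1 − (6/5)^3) / (1 − (6/5)^7) = 56875/201811.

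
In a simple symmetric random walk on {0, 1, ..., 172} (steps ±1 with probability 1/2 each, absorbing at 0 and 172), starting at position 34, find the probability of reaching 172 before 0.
P(hit 172 before 0) = 34/172 = 17/86

Let u_k = P(hit 172 before 0 | start at k). Then u_0 = 0, u_172 = 1, and u_k = u_{k-1}/2 + u_{k+1}/2 for 1 ≤ k ≤ 171. This harmonic recurrence is solved by u_k = k/172, giving u_34 = 34/172 = 17/86.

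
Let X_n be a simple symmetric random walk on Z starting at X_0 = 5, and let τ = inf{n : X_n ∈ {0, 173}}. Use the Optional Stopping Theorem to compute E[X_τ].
E[X_τ] = 5

X_n is a martingale and τ is a bounded-mean stopping time (indeed τ is finite a.s. with bounded expectation since the walk is in a bounded region). By the OST, E[X_τ] = E[X_0] = 5. Equivalently: E[X_τ] = 173 · P(hit 173 first) + 0 · P(hit 0 first) = 173 · (5/173) = 5.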